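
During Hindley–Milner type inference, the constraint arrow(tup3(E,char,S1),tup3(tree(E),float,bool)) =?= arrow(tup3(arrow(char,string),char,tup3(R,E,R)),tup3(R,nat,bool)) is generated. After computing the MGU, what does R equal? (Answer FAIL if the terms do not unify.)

FAIL

Decompose arrow/2: tup3(E,char,S1) =?= tup3(arrow(char,string),char,tup3(R,E,R)),  tup3(tree(E),float,bool) =?= tup3(R,nat,bool).
Decompose tup3/3: E =?= arrow(char,string),  char =?= char,  S1 =?= tup3(R,E,R).
Bind E := arrow(char,string); substituting into the 2 remaining equations that mention E gives: S1 =?= tup3(R,arrow(char,string),R),  tup3(tree(arrow(char,string)),float,bool) =?= tup3(R,nat,bool).
Delete trivial equation char =?= char.
Bind S1 := tup3(R,arrow(char,string),R); no other remaining equation mentions S1.
Decompose tup3/3: tree(arrow(char,string)) =?= R,  float =?= nat,  bool =?= bool.
Bind R := tree(arrow(char,string)); no other remaining equation mentions R. Substituting into the earlier binding gives S1 := tup3(tree(arrow(char,string)),arrow(char,string),tree(arrow(char,string))).
Clash: constants float and nat differ; no unifier exists.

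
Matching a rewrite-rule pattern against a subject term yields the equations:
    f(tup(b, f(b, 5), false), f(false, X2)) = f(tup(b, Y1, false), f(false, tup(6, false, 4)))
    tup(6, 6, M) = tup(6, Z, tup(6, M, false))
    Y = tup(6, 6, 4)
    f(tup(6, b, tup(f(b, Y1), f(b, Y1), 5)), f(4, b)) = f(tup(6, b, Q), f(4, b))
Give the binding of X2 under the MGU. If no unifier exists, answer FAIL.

FAIL

Decompose f/2: tup(b, f(b, 5), false) = tup(b, Y1, false),  f(false, X2) = f(false, tup(6, false, 4)).
Decompose tup/3: b = b,  f(b, 5) = Y1,  false = false.
Delete trivial equation b = b.
Bind Y1 := f(b, 5); substituting into the one remaining equation that mentions Y1 gives: f(tup(6, b, tup(f(b, f(b, 5)), f(b, f(b, 5)), 5)), f(4, b)) = f(tup(6, b, Q), f(4, b)).
Delete trivial equation false = false.
Decompose f/2: false = false,  X2 = tup(6, false, 4).
Delete trivial equation false = false.
Bind X2 := tup(6, false, 4); no other remaining equation mentions X2.
Decompose tup/3: 6 = 6,  6 = Z,  M = tup(6, M, false).
Delete trivial equation 6 = 6.
Bind Z := 6; no other remaining equation mentions Z.
Occurs check fails: M occurs in tup(6, M, false); the equation M = tup(6, M, false) has no finite solution.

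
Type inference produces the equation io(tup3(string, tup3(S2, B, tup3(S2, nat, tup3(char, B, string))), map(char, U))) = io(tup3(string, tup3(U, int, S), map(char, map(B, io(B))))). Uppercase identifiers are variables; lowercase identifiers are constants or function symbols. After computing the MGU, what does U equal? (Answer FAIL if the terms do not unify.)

map(int, io(int))

Decompose io/1: tup3(string, tup3(S2, B, tup3(S2, nat, tup3(char, B, string))), map(char, U)) = tup3(string, tup3(U, int, S), map(char, map(B, io(B)))).
Decompose tup3/3: string = string,  tup3(S2, B, tup3(S2, nat, tup3(char, B, string))) = tup3(U, int, S),  map(char, U) = map(char, map(B, io(B))).
Delete trivial equation string = string.
Decompose tup3/3: S2 = U,  B = int,  tup3(S2, nat, tup3(char, B, string)) = S.
Bind S2 := U; substituting into the one remaining equation that mentions S2 gives: tup3(U, nat, tup3(char, B, string)) = S.
Bind B := int; substituting into the remaining equations gives: tup3(U, nat, tup3(char, int, string)) = S,  map(char, U) = map(char, map(int, io(int))).
Bind S := tup3(U, nat, tup3(char, int, string)); no other remaining equation mentions S.
Decompose map/2: char = char,  U = map(int, io(int)).
Delete trivial equation char = char.
Bind U := map(int, io(int)). Substituting into the earlier bindings gives S2 := map(int, io(int)), S := tup3(map(int, io(int)), nat, tup3(char, int, string)).
MGU = { S2 ↦ map(int, io(int)), B ↦ int, S ↦ tup3(map(int, io(int)), nat, tup3(char, int, string)), U ↦ map(int, io(int)) }, so U ↦ map(int, io(int)).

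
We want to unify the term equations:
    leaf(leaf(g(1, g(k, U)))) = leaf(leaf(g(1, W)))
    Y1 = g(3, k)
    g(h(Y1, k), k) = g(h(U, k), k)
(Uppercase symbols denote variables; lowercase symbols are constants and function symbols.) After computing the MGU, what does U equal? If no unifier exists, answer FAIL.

Decompose leaf/1: leaf(g(1, g(k, U))) = leaf(g(1, W)).
Decompose leaf/1: g(1, g(k, U)) = g(1, W).
Decompose g/2: 1 = 1,  g(k, U) = W.
Delete trivial equation 1 = 1.
Bind W := g(k, U); no other remaining equation mentions W.
Bind Y1 := g(3, k); substituting into the remaining equation gives: g(h(g(3, k), k), k) = g(h(U, k), k).
Decompose g/2: h(g(3, k), k) = h(U, k),  k = k.
Decompose h/2: g(3, k) = U,  k = k.
Bind U := g(3, k); no other remaining equation mentions U. Substituting into the earlier binding gives W := g(k, g(3, k)).
Delete trivial equation k = k.
Delete trivial equation k = k.
MGU = { W ↦ g(k, g(3, k)), Y1 ↦ g(3, k), U ↦ g(3, k) }, so U ↦ g(3, k).

g(3, k)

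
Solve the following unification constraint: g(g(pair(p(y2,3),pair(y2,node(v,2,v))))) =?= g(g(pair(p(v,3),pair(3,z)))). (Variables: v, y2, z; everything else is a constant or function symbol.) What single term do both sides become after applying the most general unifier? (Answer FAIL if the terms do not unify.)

g(g(pair(p(3,3),pair(3,node(3,2,3)))))

Decompose g/1: g(pair(p(y2,3),pair(y2,node(v,2,v)))) =?= g(pair(p(v,3),pair(3,z))).
Decompose g/1: pair(p(y2,3),pair(y2,node(v,2,v))) =?= pair(p(v,3),pair(3,z)).
Decompose pair/2: p(y2,3) =?= p(v,3),  pair(y2,node(v,2,v)) =?= pair(3,z).
Decompose p/2: y2 =?= v,  3 =?= 3.
Bind y2 := v; substituting into the one remaining equation that mentions y2 gives: pair(v,node(v,2,v)) =?= pair(3,z).
Delete trivial equation 3 =?= 3.
Decompose pair/2: v =?= 3,  node(v,2,v) =?= z.
Bind v := 3; substituting into the remaining equation gives: node(3,2,3) =?= z. Substituting into the earlier binding gives y2 := 3.
Bind z := node(3,2,3).
Applying the MGU to either side gives g(g(pair(p(3,3),pair(3,node(3,2,3))))).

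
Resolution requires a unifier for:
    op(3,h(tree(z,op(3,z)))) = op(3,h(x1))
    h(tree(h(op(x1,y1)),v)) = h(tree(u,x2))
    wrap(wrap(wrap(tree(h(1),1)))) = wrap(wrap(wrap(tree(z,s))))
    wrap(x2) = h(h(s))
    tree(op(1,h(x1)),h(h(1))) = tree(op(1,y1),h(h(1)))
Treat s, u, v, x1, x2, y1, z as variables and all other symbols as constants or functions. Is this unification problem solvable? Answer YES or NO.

Decompose op/2: 3 = 3,  h(tree(z,op(3,z))) = h(x1).
Delete trivial equation 3 = 3.
Decompose h/1: tree(z,op(3,z)) = x1.
Bind x1 := tree(z,op(3,z)); substituting into the 2 remaining equations that mention x1 gives: h(tree(h(op(tree(z,op(3,z)),y1)),v)) = h(tree(u,x2)),  tree(op(1,h(tree(z,op(3,z)))),h(h(1))) = tree(op(1,y1),h(h(1))).
Decompose h/1: tree(h(op(tree(z,op(3,z)),y1)),v) = tree(u,x2).
Decompose tree/2: h(op(tree(z,op(3,z)),y1)) = u,  v = x2.
Bind u := h(op(tree(z,op(3,z)),y1)); no other remaining equation mentions u.
Bind v := x2; no other remaining equation mentions v.
Decompose wrap/1: wrap(wrap(tree(h(1),1))) = wrap(wrap(tree(z,s))).
Decompose wrap/1: wrap(tree(h(1),1)) = wrap(tree(z,s)).
Decompose wrap/1: tree(h(1),1) = tree(z,s).
Decompose tree/2: h(1) = z,  1 = s.
Bind z := h(1); substituting into the one remaining equation that mentions z gives: tree(op(1,h(tree(h(1),op(3,h(1))))),h(h(1))) = tree(op(1,y1),h(h(1))). Substituting into the earlier bindings gives x1 := tree(h(1),op(3,h(1))), u := h(op(tree(h(1),op(3,h(1))),y1)).
Bind s := 1; substituting into the one remaining equation that mentions s gives: wrap(x2) = h(h(1)).
Clash: head symbols differ (wrap/1 vs h/1); no unifier exists.

NO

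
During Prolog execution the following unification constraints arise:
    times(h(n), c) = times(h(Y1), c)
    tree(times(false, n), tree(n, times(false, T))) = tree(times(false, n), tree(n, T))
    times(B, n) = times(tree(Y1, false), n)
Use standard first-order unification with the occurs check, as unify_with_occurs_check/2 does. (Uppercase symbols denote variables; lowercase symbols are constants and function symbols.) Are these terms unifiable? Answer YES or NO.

Decompose times/2: h(n) = h(Y1),  c = c.
Decompose h/1: n = Y1.
Bind Y1 := n; substituting into the one remaining equation that mentions Y1 gives: times(B, n) = times(tree(n, false), n).
Delete trivial equation c = c.
Decompose tree/2: times(false, n) = times(false, n),  tree(n, times(false, T)) = tree(n, T).
Delete trivial equation times(false, n) = times(false, n).
Decompose tree/2: n = n,  times(false, T) = T.
Delete trivial equation n = n.
Occurs check fails: T occurs in times(false, T); the equation T = times(false, T) has no finite solution.

NO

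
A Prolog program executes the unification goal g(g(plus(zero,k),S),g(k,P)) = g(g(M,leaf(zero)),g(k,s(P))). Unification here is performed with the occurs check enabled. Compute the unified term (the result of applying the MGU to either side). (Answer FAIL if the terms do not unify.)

Decompose g/2: g(plus(zero,k),S) = g(M,leaf(zero)),  g(k,P) = g(k,s(P)).
Decompose g/2: plus(zero,k) = M,  S = leaf(zero).
Bind M := plus(zero,k); no other remaining equation mentions M.
Bind S := leaf(zero); no other remaining equation mentions S.
Decompose g/2: k = k,  P = s(P).
Delete trivial equation k = k.
Occurs check fails: P occurs in s(P); the equation P = s(P) has no finite solution.

FAIL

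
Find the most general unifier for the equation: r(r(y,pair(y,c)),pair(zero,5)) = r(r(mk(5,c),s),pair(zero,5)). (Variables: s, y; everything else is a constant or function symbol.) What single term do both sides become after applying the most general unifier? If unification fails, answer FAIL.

r(r(mk(5,c),pair(mk(5,c),c)),pair(zero,5))

Decompose r/2: r(y,pair(y,c)) = r(mk(5,c),s),  pair(zero,5) = pair(zero,5).
Decompose r/2: y = mk(5,c),  pair(y,c) = s.
Bind y := mk(5,c); substituting into the one remaining equation that mentions y gives: pair(mk(5,c),c) = s.
Bind s := pair(mk(5,c),c); no other remaining equation mentions s.
Delete trivial equation pair(zero,5) = pair(zero,5).
Applying the MGU to either side gives r(r(mk(5,c),pair(mk(5,c),c)),pair(zero,5)).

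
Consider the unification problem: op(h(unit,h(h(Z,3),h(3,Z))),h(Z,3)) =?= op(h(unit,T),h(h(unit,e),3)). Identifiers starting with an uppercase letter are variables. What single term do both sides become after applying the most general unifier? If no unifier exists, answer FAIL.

op(h(unit,h(h(h(unit,e),3),h(3,h(unit,e)))),h(h(unit,e),3))

Decompose op/2: h(unit,h(h(Z,3),h(3,Z))) =?= h(unit,T),  h(Z,3) =?= h(h(unit,e),3).
Decompose h/2: unit =?= unit,  h(h(Z,3),h(3,Z)) =?= T.
Delete trivial equation unit =?= unit.
Bind T := h(h(Z,3),h(3,Z)); no other remaining equation mentions T.
Decompose h/2: Z =?= h(unit,e),  3 =?= 3.
Bind Z := h(unit,e); no other remaining equation mentions Z. Substituting into the earlier binding gives T := h(h(h(unit,e),3),h(3,h(unit,e))).
Delete trivial equation 3 =?= 3.
Applying the MGU to either side gives op(h(unit,h(h(h(unit,e),3),h(3,h(unit,e)))),h(h(unit,e),3)).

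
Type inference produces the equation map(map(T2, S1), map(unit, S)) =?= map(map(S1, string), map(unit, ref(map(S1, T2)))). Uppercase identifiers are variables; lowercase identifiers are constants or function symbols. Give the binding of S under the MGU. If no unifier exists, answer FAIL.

Decompose map/2: map(T2, S1) =?= map(S1, string),  map(unit, S) =?= map(unit, ref(map(S1, T2))).
Decompose map/2: T2 =?= S1,  S1 =?= string.
Bind T2 := S1; substituting into the one remaining equation that mentions T2 gives: map(unit, S) =?= map(unit, ref(map(S1, S1))).
Bind S1 := string; substituting into the remaining equation gives: map(unit, S) =?= map(unit, ref(map(string, string))). Substituting into the earlier binding gives T2 := string.
Decompose map/2: unit =?= unit,  S =?= ref(map(string, string)).
Delete trivial equation unit =?= unit.
Bind S := ref(map(string, string)).
MGU = { T2 := string, S1 := string, S := ref(map(string, string)) }, so S := ref(map(string, string)).

ref(map(string, string))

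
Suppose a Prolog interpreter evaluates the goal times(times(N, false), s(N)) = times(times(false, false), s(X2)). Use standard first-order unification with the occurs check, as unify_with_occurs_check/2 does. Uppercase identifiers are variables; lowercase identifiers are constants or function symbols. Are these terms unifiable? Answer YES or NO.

Decompose times/2: times(N, false) = times(false, false),  s(N) = s(X2).
Decompose times/2: N = false,  false = false.
Bind N := false; substituting into the one remaining equation that mentions N gives: s(false) = s(X2).
Delete trivial equation false = false.
Decompose s/1: false = X2.
Bind X2 := false.
No equations remain and no clash or occurs-check failure arose, so a unifier exists.

YES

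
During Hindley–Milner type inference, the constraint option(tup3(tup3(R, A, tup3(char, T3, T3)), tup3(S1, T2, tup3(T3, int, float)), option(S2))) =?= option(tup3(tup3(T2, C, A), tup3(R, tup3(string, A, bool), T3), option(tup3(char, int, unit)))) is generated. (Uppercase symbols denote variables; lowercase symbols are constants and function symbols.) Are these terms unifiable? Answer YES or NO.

NO

Decompose option/1: tup3(tup3(R, A, tup3(char, T3, T3)), tup3(S1, T2, tup3(T3, int, float)), option(S2)) =?= tup3(tup3(T2, C, A), tup3(R, tup3(string, A, bool), T3), option(tup3(char, int, unit))).
Decompose tup3/3: tup3(R, A, tup3(char, T3, T3)) =?= tup3(T2, C, A),  tup3(S1, T2, tup3(T3, int, float)) =?= tup3(R, tup3(string, A, bool), T3),  option(S2) =?= option(tup3(char, int, unit)).
Decompose tup3/3: R =?= T2,  A =?= C,  tup3(char, T3, T3) =?= A.
Bind R := T2; substituting into the one remaining equation that mentions R gives: tup3(S1, T2, tup3(T3, int, float)) =?= tup3(T2, tup3(string, A, bool), T3).
Bind A := C; substituting into the 2 remaining equations that mention A gives: tup3(char, T3, T3) =?= C,  tup3(S1, T2, tup3(T3, int, float)) =?= tup3(T2, tup3(string, C, bool), T3).
Bind C := tup3(char, T3, T3); substituting into the one remaining equation that mentions C gives: tup3(S1, T2, tup3(T3, int, float)) =?= tup3(T2, tup3(string, tup3(char, T3, T3), bool), T3). Substituting into the earlier binding gives A := tup3(char, T3, T3).
Decompose tup3/3: S1 =?= T2,  T2 =?= tup3(string, tup3(char, T3, T3), bool),  tup3(T3, int, float) =?= T3.
Bind S1 := T2; no other remaining equation mentions S1.
Bind T2 := tup3(string, tup3(char, T3, T3), bool); no other remaining equation mentions T2. Substituting into the earlier bindings gives R := tup3(string, tup3(char, T3, T3), bool), S1 := tup3(string, tup3(char, T3, T3), bool).
Occurs check fails: T3 occurs in tup3(T3, int, float); the equation T3 =?= tup3(T3, int, float) has no finite solution.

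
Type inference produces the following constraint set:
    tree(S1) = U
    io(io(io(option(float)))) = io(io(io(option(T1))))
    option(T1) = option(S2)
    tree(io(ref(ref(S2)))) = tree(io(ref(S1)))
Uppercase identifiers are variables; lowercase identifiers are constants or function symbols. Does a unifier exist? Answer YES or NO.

Bind U := tree(S1); no other remaining equation mentions U.
Decompose io/1: io(io(option(float))) = io(io(option(T1))).
Decompose io/1: io(option(float)) = io(option(T1)).
Decompose io/1: option(float) = option(T1).
Decompose option/1: float = T1.
Bind T1 := float; substituting into the one remaining equation that mentions T1 gives: option(float) = option(S2).
Decompose option/1: float = S2.
Bind S2 := float; substituting into the remaining equation gives: tree(io(ref(ref(float)))) = tree(io(ref(S1))).
Decompose tree/1: io(ref(ref(float))) = io(ref(S1)).
Decompose io/1: ref(ref(float)) = ref(S1).
Decompose ref/1: ref(float) = S1.
Bind S1 := ref(float). Substituting into the earlier binding gives U := tree(ref(float)).
No equations remain and no clash or occurs-check failure arose, so a unifier exists.

YES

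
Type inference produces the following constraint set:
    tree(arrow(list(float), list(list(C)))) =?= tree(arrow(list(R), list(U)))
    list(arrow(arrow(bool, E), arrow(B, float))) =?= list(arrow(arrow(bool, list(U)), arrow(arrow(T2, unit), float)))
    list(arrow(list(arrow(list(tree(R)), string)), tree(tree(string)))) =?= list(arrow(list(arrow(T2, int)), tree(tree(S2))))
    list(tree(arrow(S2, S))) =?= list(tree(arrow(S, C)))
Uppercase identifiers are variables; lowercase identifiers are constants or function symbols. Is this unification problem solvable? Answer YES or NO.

Decompose tree/1: arrow(list(float), list(list(C))) =?= arrow(list(R), list(U)).
Decompose arrow/2: list(float) =?= list(R),  list(list(C)) =?= list(U).
Decompose list/1: float =?= R.
Bind R := float; substituting into the one remaining equation that mentions R gives: list(arrow(list(arrow(list(tree(float)), string)), tree(tree(string)))) =?= list(arrow(list(arrow(T2, int)), tree(tree(S2)))).
Decompose list/1: list(C) =?= U.
Bind U := list(C); substituting into the one remaining equation that mentions U gives: list(arrow(arrow(bool, E), arrow(B, float))) =?= list(arrow(arrow(bool, list(list(C))), arrow(arrow(T2, unit), float))).
Decompose list/1: arrow(arrow(bool, E), arrow(B, float)) =?= arrow(arrow(bool, list(list(C))), arrow(arrow(T2, unit), float)).
Decompose arrow/2: arrow(bool, E) =?= arrow(bool, list(list(C))),  arrow(B, float) =?= arrow(arrow(T2, unit), float).
Decompose arrow/2: bool =?= bool,  E =?= list(list(C)).
Delete trivial equation bool =?= bool.
Bind E := list(list(C)); no other remaining equation mentions E.
Decompose arrow/2: B =?= arrow(T2, unit),  float =?= float.
Bind B := arrow(T2, unit); no other remaining equation mentions B.
Delete trivial equation float =?= float.
Decompose list/1: arrow(list(arrow(list(tree(float)), string)), tree(tree(string))) =?= arrow(list(arrow(T2, int)), tree(tree(S2))).
Decompose arrow/2: list(arrow(list(tree(float)), string)) =?= list(arrow(T2, int)),  tree(tree(string)) =?= tree(tree(S2)).
Decompose list/1: arrow(list(tree(float)), string) =?= arrow(T2, int).
Decompose arrow/2: list(tree(float)) =?= T2,  string =?= int.
Bind T2 := list(tree(float)); no other remaining equation mentions T2. Substituting into the earlier binding gives B := arrow(list(tree(float)), unit).
Clash: constants string and int differ; no unifier exists.

NO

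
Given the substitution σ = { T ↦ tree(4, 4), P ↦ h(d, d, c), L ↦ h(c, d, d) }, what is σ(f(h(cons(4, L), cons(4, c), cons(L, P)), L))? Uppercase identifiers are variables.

Replace each occurrence of P with h(d, d, c).
Replace each occurrence of L with h(c, d, d).
Result: f(h(cons(4, h(c, d, d)), cons(4, c), cons(h(c, d, d), h(d, d, c))), h(c, d, d)).

f(h(cons(4, h(c, d, d)), cons(4, c), cons(h(c, d, d), h(d, d, c))), h(c, d, d))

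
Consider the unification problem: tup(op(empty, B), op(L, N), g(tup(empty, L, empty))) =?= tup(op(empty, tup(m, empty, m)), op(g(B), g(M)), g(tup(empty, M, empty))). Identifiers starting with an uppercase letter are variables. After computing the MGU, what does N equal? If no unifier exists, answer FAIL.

Decompose tup/3: op(empty, B) =?= op(empty, tup(m, empty, m)),  op(L, N) =?= op(g(B), g(M)),  g(tup(empty, L, empty)) =?= g(tup(empty, M, empty)).
Decompose op/2: empty =?= empty,  B =?= tup(m, empty, m).
Delete trivial equation empty =?= empty.
Bind B := tup(m, empty, m); substituting into the one remaining equation that mentions B gives: op(L, N) =?= op(g(tup(m, empty, m)), g(M)).
Decompose op/2: L =?= g(tup(m, empty, m)),  N =?= g(M).
Bind L := g(tup(m, empty, m)); substituting into the one remaining equation that mentions L gives: g(tup(empty, g(tup(m, empty, m)), empty)) =?= g(tup(empty, M, empty)).
Bind N := g(M); no other remaining equation mentions N.
Decompose g/1: tup(empty, g(tup(m, empty, m)), empty) =?= tup(empty, M, empty).
Decompose tup/3: empty =?= empty,  g(tup(m, empty, m)) =?= M,  empty =?= empty.
Delete trivial equation empty =?= empty.
Bind M := g(tup(m, empty, m)); no other remaining equation mentions M. Substituting into the earlier binding gives N := g(g(tup(m, empty, m))).
Delete trivial equation empty =?= empty.
MGU = { B ↦ tup(m, empty, m), L ↦ g(tup(m, empty, m)), N ↦ g(g(tup(m, empty, m))), M ↦ g(tup(m, empty, m)) }, so N ↦ g(g(tup(m, empty, m))).

g(g(tup(m, empty, m)))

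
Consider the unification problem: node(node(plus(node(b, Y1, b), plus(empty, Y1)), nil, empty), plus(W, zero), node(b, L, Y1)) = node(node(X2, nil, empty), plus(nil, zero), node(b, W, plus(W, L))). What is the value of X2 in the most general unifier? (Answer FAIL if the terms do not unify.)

plus(node(b, plus(nil, nil), b), plus(empty, plus(nil, nil)))

Decompose node/3: node(plus(node(b, Y1, b), plus(empty, Y1)), nil, empty) = node(X2, nil, empty),  plus(W, zero) = plus(nil, zero),  node(b, L, Y1) = node(b, W, plus(W, L)).
Decompose node/3: plus(node(b, Y1, b), plus(empty, Y1)) = X2,  nil = nil,  empty = empty.
Bind X2 := plus(node(b, Y1, b), plus(empty, Y1)); no other remaining equation mentions X2.
Delete trivial equation nil = nil.
Delete trivial equation empty = empty.
Decompose plus/2: W = nil,  zero = zero.
Bind W := nil; substituting into the one remaining equation that mentions W gives: node(b, L, Y1) = node(b, nil, plus(nil, L)).
Delete trivial equation zero = zero.
Decompose node/3: b = b,  L = nil,  Y1 = plus(nil, L).
Delete trivial equation b = b.
Bind L := nil; substituting into the remaining equation gives: Y1 = plus(nil, nil).
Bind Y1 := plus(nil, nil). Substituting into the earlier binding gives X2 := plus(node(b, plus(nil, nil), b), plus(empty, plus(nil, nil))).
MGU = { X2 := plus(node(b, plus(nil, nil), b), plus(empty, plus(nil, nil))), W := nil, L := nil, Y1 := plus(nil, nil) }, so X2 := plus(node(b, plus(nil, nil), b), plus(empty, plus(nil, nil))).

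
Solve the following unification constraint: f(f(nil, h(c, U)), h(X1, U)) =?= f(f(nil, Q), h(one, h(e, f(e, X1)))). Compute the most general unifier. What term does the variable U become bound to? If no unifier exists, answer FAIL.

h(e, f(e, one))

Decompose f/2: f(nil, h(c, U)) =?= f(nil, Q),  h(X1, U) =?= h(one, h(e, f(e, X1))).
Decompose f/2: nil =?= nil,  h(c, U) =?= Q.
Delete trivial equation nil =?= nil.
Bind Q := h(c, U); no other remaining equation mentions Q.
Decompose h/2: X1 =?= one,  U =?= h(e, f(e, X1)).
Bind X1 := one; substituting into the remaining equation gives: U =?= h(e, f(e, one)).
Bind U := h(e, f(e, one)). Substituting into the earlier binding gives Q := h(c, h(e, f(e, one))).
MGU = { Q := h(c, h(e, f(e, one))), X1 := one, U := h(e, f(e, one)) }, so U := h(e, f(e, one)).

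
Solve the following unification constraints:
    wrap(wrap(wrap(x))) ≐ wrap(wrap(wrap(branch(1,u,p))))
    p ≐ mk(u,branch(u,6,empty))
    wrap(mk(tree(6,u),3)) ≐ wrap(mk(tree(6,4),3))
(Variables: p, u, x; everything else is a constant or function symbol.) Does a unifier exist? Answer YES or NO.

YES

Decompose wrap/1: wrap(wrap(x)) ≐ wrap(wrap(branch(1,u,p))).
Decompose wrap/1: wrap(x) ≐ wrap(branch(1,u,p)).
Decompose wrap/1: x ≐ branch(1,u,p).
Bind x := branch(1,u,p); no other remaining equation mentions x.
Bind p := mk(u,branch(u,6,empty)); no other remaining equation mentions p. Substituting into the earlier binding gives x := branch(1,u,mk(u,branch(u,6,empty))).
Decompose wrap/1: mk(tree(6,u),3) ≐ mk(tree(6,4),3).
Decompose mk/2: tree(6,u) ≐ tree(6,4),  3 ≐ 3.
Decompose tree/2: 6 ≐ 6,  u ≐ 4.
Delete trivial equation 6 ≐ 6.
Bind u := 4; no other remaining equation mentions u. Substituting into the earlier bindings gives x := branch(1,4,mk(4,branch(4,6,empty))), p := mk(4,branch(4,6,empty)).
Delete trivial equation 3 ≐ 3.
No equations remain and no clash or occurs-check failure arose, so a unifier exists.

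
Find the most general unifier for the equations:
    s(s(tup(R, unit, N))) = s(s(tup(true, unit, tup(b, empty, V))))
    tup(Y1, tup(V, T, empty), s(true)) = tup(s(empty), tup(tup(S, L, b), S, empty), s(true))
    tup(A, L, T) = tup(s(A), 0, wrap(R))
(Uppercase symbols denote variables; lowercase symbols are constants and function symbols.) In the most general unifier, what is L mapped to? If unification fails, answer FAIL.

Decompose s/1: s(tup(R, unit, N)) = s(tup(true, unit, tup(b, empty, V))).
Decompose s/1: tup(R, unit, N) = tup(true, unit, tup(b, empty, V)).
Decompose tup/3: R = true,  unit = unit,  N = tup(b, empty, V).
Bind R := true; substituting into the one remaining equation that mentions R gives: tup(A, L, T) = tup(s(A), 0, wrap(true)).
Delete trivial equation unit = unit.
Bind N := tup(b, empty, V); no other remaining equation mentions N.
Decompose tup/3: Y1 = s(empty),  tup(V, T, empty) = tup(tup(S, L, b), S, empty),  s(true) = s(true).
Bind Y1 := s(empty); no other remaining equation mentions Y1.
Decompose tup/3: V = tup(S, L, b),  T = S,  empty = empty.
Bind V := tup(S, L, b); no other remaining equation mentions V. Substituting into the earlier binding gives N := tup(b, empty, tup(S, L, b)).
Bind T := S; substituting into the one remaining equation that mentions T gives: tup(A, L, S) = tup(s(A), 0, wrap(true)).
Delete trivial equation empty = empty.
Delete trivial equation s(true) = s(true).
Decompose tup/3: A = s(A),  L = 0,  S = wrap(true).
Occurs check fails: A occurs in s(A); the equation A = s(A) has no finite solution.

FAIL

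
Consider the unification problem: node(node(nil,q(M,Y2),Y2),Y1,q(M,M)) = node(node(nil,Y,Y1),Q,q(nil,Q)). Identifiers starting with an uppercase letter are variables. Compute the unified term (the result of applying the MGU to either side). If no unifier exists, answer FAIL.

Decompose node/3: node(nil,q(M,Y2),Y2) = node(nil,Y,Y1),  Y1 = Q,  q(M,M) = q(nil,Q).
Decompose node/3: nil = nil,  q(M,Y2) = Y,  Y2 = Y1.
Delete trivial equation nil = nil.
Bind Y := q(M,Y2); no other remaining equation mentions Y.
Bind Y2 := Y1; no other remaining equation mentions Y2. Substituting into the earlier binding gives Y := q(M,Y1).
Bind Y1 := Q; no other remaining equation mentions Y1. Substituting into the earlier bindings gives Y := q(M,Q), Y2 := Q.
Decompose q/2: M = nil,  M = Q.
Bind M := nil; substituting into the remaining equation gives: nil = Q. Substituting into the earlier binding gives Y := q(nil,Q).
Bind Q := nil. Substituting into the earlier bindings gives Y := q(nil,nil), Y2 := nil, Y1 := nil.
Applying the MGU to either side gives node(node(nil,q(nil,nil),nil),nil,q(nil,nil)).

node(node(nil,q(nil,nil),nil),nil,q(nil,nil))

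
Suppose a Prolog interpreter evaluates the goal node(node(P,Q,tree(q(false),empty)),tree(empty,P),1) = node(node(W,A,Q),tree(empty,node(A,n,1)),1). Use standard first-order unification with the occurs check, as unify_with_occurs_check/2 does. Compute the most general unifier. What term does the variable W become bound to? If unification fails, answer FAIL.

Decompose node/3: node(P,Q,tree(q(false),empty)) = node(W,A,Q),  tree(empty,P) = tree(empty,node(A,n,1)),  1 = 1.
Decompose node/3: P = W,  Q = A,  tree(q(false),empty) = Q.
Bind P := W; substituting into the one remaining equation that mentions P gives: tree(empty,W) = tree(empty,node(A,n,1)).
Bind Q := A; substituting into the one remaining equation that mentions Q gives: tree(q(false),empty) = A.
Bind A := tree(q(false),empty); substituting into the one remaining equation that mentions A gives: tree(empty,W) = tree(empty,node(tree(q(false),empty),n,1)). Substituting into the earlier binding gives Q := tree(q(false),empty).
Decompose tree/2: empty = empty,  W = node(tree(q(false),empty),n,1).
Delete trivial equation empty = empty.
Bind W := node(tree(q(false),empty),n,1); no other remaining equation mentions W. Substituting into the earlier binding gives P := node(tree(q(false),empty),n,1).
Delete trivial equation 1 = 1.
MGU = { P -> node(tree(q(false),empty),n,1), Q -> tree(q(false),empty), A -> tree(q(false),empty), W -> node(tree(q(false),empty),n,1) }, so W -> node(tree(q(false),empty),n,1).

node(tree(q(false),empty),n,1)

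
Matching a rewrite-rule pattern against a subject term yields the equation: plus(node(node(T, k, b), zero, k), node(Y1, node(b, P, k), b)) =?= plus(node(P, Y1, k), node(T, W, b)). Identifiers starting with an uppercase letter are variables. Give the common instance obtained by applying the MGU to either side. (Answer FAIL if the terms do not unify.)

Decompose plus/2: node(node(T, k, b), zero, k) =?= node(P, Y1, k),  node(Y1, node(b, P, k), b) =?= node(T, W, b).
Decompose node/3: node(T, k, b) =?= P,  zero =?= Y1,  k =?= k.
Bind P := node(T, k, b); substituting into the one remaining equation that mentions P gives: node(Y1, node(b, node(T, k, b), k), b) =?= node(T, W, b).
Bind Y1 := zero; substituting into the one remaining equation that mentions Y1 gives: node(zero, node(b, node(T, k, b), k), b) =?= node(T, W, b).
Delete trivial equation k =?= k.
Decompose node/3: zero =?= T,  node(b, node(T, k, b), k) =?= W,  b =?= b.
Bind T := zero; substituting into the one remaining equation that mentions T gives: node(b, node(zero, k, b), k) =?= W. Substituting into the earlier binding gives P := node(zero, k, b).
Bind W := node(b, node(zero, k, b), k); no other remaining equation mentions W.
Delete trivial equation b =?= b.
Applying the MGU to either side gives plus(node(node(zero, k, b), zero, k), node(zero, node(b, node(zero, k, b), k), b)).

plus(node(node(zero, k, b), zero, k), node(zero, node(b, node(zero, k, b), k), b))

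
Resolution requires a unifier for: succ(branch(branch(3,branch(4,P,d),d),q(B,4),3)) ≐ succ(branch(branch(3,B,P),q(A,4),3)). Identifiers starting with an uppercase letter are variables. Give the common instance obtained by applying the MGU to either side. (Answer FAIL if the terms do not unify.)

succ(branch(branch(3,branch(4,d,d),d),q(branch(4,d,d),4),3))

Decompose succ/1: branch(branch(3,branch(4,P,d),d),q(B,4),3) ≐ branch(branch(3,B,P),q(A,4),3).
Decompose branch/3: branch(3,branch(4,P,d),d) ≐ branch(3,B,P),  q(B,4) ≐ q(A,4),  3 ≐ 3.
Decompose branch/3: 3 ≐ 3,  branch(4,P,d) ≐ B,  d ≐ P.
Delete trivial equation 3 ≐ 3.
Bind B := branch(4,P,d); substituting into the one remaining equation that mentions B gives: q(branch(4,P,d),4) ≐ q(A,4).
Bind P := d; substituting into the one remaining equation that mentions P gives: q(branch(4,d,d),4) ≐ q(A,4). Substituting into the earlier binding gives B := branch(4,d,d).
Decompose q/2: branch(4,d,d) ≐ A,  4 ≐ 4.
Bind A := branch(4,d,d); no other remaining equation mentions A.
Delete trivial equation 4 ≐ 4.
Delete trivial equation 3 ≐ 3.
Applying the MGU to either side gives succ(branch(branch(3,branch(4,d,d),d),q(branch(4,d,d),4),3)).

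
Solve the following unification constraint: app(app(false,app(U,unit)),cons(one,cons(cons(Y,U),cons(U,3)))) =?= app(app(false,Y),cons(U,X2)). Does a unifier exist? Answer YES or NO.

Decompose app/2: app(false,app(U,unit)) =?= app(false,Y),  cons(one,cons(cons(Y,U),cons(U,3))) =?= cons(U,X2).
Decompose app/2: false =?= false,  app(U,unit) =?= Y.
Delete trivial equation false =?= false.
Bind Y := app(U,unit); substituting into the remaining equation gives: cons(one,cons(cons(app(U,unit),U),cons(U,3))) =?= cons(U,X2).
Decompose cons/2: one =?= U,  cons(cons(app(U,unit),U),cons(U,3)) =?= X2.
Bind U := one; substituting into the remaining equation gives: cons(cons(app(one,unit),one),cons(one,3)) =?= X2. Substituting into the earlier binding gives Y := app(one,unit).
Bind X2 := cons(cons(app(one,unit),one),cons(one,3)).
No equations remain and no clash or occurs-check failure arose, so a unifier exists.

YES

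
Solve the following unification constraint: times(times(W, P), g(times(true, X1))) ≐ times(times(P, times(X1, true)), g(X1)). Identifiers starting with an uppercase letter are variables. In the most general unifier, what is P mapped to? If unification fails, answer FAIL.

Decompose times/2: times(W, P) ≐ times(P, times(X1, true)),  g(times(true, X1)) ≐ g(X1).
Decompose times/2: W ≐ P,  P ≐ times(X1, true).
Bind W := P; no other remaining equation mentions W.
Bind P := times(X1, true); no other remaining equation mentions P. Substituting into the earlier binding gives W := times(X1, true).
Decompose g/1: times(true, X1) ≐ X1.
Occurs check fails: X1 occurs in times(true, X1); the equation X1 ≐ times(true, X1) has no finite solution.

FAIL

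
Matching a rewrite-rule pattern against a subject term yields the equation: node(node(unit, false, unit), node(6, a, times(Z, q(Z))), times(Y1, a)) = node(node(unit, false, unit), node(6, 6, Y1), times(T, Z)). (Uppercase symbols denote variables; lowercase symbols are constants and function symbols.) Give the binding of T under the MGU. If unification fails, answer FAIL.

FAIL

Decompose node/3: node(unit, false, unit) = node(unit, false, unit),  node(6, a, times(Z, q(Z))) = node(6, 6, Y1),  times(Y1, a) = times(T, Z).
Delete trivial equation node(unit, false, unit) = node(unit, false, unit).
Decompose node/3: 6 = 6,  a = 6,  times(Z, q(Z)) = Y1.
Delete trivial equation 6 = 6.
Clash: constants a and 6 differ; no unifier exists.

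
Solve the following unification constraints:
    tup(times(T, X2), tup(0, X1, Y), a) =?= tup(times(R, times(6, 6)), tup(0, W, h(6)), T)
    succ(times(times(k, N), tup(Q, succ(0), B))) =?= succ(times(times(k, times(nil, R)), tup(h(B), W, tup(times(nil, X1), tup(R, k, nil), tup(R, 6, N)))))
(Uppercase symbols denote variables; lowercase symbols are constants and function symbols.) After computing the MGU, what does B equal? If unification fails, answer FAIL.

tup(times(nil, succ(0)), tup(a, k, nil), tup(a, 6, times(nil, a)))

Decompose tup/3: times(T, X2) =?= times(R, times(6, 6)),  tup(0, X1, Y) =?= tup(0, W, h(6)),  a =?= T.
Decompose times/2: T =?= R,  X2 =?= times(6, 6).
Bind T := R; substituting into the one remaining equation that mentions T gives: a =?= R.
Bind X2 := times(6, 6); no other remaining equation mentions X2.
Decompose tup/3: 0 =?= 0,  X1 =?= W,  Y =?= h(6).
Delete trivial equation 0 =?= 0.
Bind X1 := W; substituting into the one remaining equation that mentions X1 gives: succ(times(times(k, N), tup(Q, succ(0), B))) =?= succ(times(times(k, times(nil, R)), tup(h(B), W, tup(times(nil, W), tup(R, k, nil), tup(R, 6, N))))).
Bind Y := h(6); no other remaining equation mentions Y.
Bind R := a; substituting into the remaining equation gives: succ(times(times(k, N), tup(Q, succ(0), B))) =?= succ(times(times(k, times(nil, a)), tup(h(B), W, tup(times(nil, W), tup(a, k, nil), tup(a, 6, N))))). Substituting into the earlier binding gives T := a.
Decompose succ/1: times(times(k, N), tup(Q, succ(0), B)) =?= times(times(k, times(nil, a)), tup(h(B), W, tup(times(nil, W), tup(a, k, nil), tup(a, 6, N)))).
Decompose times/2: times(k, N) =?= times(k, times(nil, a)),  tup(Q, succ(0), B) =?= tup(h(B), W, tup(times(nil, W), tup(a, k, nil), tup(a, 6, N))).
Decompose times/2: k =?= k,  N =?= times(nil, a).
Delete trivial equation k =?= k.
Bind N := times(nil, a); substituting into the remaining equation gives: tup(Q, succ(0), B) =?= tup(h(B), W, tup(times(nil, W), tup(a, k, nil), tup(a, 6, times(nil, a)))).
Decompose tup/3: Q =?= h(B),  succ(0) =?= W,  B =?= tup(times(nil, W), tup(a, k, nil), tup(a, 6, times(nil, a))).
Bind Q := h(B); no other remaining equation mentions Q.
Bind W := succ(0); substituting into the remaining equation gives: B =?= tup(times(nil, succ(0)), tup(a, k, nil), tup(a, 6, times(nil, a))). Substituting into the earlier binding gives X1 := succ(0).
Bind B := tup(times(nil, succ(0)), tup(a, k, nil), tup(a, 6, times(nil, a))). Substituting into the earlier binding gives Q := h(tup(times(nil, succ(0)), tup(a, k, nil), tup(a, 6, times(nil, a)))).
MGU = { T ↦ a, X2 ↦ times(6, 6), X1 ↦ succ(0), Y ↦ h(6), R ↦ a, N ↦ times(nil, a), Q ↦ h(tup(times(nil, succ(0)), tup(a, k, nil), tup(a, 6, times(nil, a)))), W ↦ succ(0), B ↦ tup(times(nil, succ(0)), tup(a, k, nil), tup(a, 6, times(nil, a))) }, so B ↦ tup(times(nil, succ(0)), tup(a, k, nil), tup(a, 6, times(nil, a))).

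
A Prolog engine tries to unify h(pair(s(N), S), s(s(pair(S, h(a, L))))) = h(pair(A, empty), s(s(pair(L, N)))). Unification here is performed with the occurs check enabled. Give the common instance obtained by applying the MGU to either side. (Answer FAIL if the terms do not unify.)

Decompose h/2: pair(s(N), S) = pair(A, empty),  s(s(pair(S, h(a, L)))) = s(s(pair(L, N))).
Decompose pair/2: s(N) = A,  S = empty.
Bind A := s(N); no other remaining equation mentions A.
Bind S := empty; substituting into the remaining equation gives: s(s(pair(empty, h(a, L)))) = s(s(pair(L, N))).
Decompose s/1: s(pair(empty, h(a, L))) = s(pair(L, N)).
Decompose s/1: pair(empty, h(a, L)) = pair(L, N).
Decompose pair/2: empty = L,  h(a, L) = N.
Bind L := empty; substituting into the remaining equation gives: h(a, empty) = N.
Bind N := h(a, empty). Substituting into the earlier binding gives A := s(h(a, empty)).
Applying the MGU to either side gives h(pair(s(h(a, empty)), empty), s(s(pair(empty, h(a, empty))))).

h(pair(s(h(a, empty)), empty), s(s(pair(empty, h(a, empty)))))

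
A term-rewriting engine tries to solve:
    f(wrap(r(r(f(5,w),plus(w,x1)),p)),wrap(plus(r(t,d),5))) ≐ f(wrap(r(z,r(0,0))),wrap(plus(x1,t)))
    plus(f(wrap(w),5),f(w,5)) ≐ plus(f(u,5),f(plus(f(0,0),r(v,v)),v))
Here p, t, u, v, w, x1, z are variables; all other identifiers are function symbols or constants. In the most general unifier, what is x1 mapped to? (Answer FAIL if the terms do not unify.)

r(5,d)

Decompose f/2: wrap(r(r(f(5,w),plus(w,x1)),p)) ≐ wrap(r(z,r(0,0))),  wrap(plus(r(t,d),5)) ≐ wrap(plus(x1,t)).
Decompose wrap/1: r(r(f(5,w),plus(w,x1)),p) ≐ r(z,r(0,0)).
Decompose r/2: r(f(5,w),plus(w,x1)) ≐ z,  p ≐ r(0,0).
Bind z := r(f(5,w),plus(w,x1)); no other remaining equation mentions z.
Bind p := r(0,0); no other remaining equation mentions p.
Decompose wrap/1: plus(r(t,d),5) ≐ plus(x1,t).
Decompose plus/2: r(t,d) ≐ x1,  5 ≐ t.
Bind x1 := r(t,d); no other remaining equation mentions x1. Substituting into the earlier binding gives z := r(f(5,w),plus(w,r(t,d))).
Bind t := 5; no other remaining equation mentions t. Substituting into the earlier bindings gives z := r(f(5,w),plus(w,r(5,d))), x1 := r(5,d).
Decompose plus/2: f(wrap(w),5) ≐ f(u,5),  f(w,5) ≐ f(plus(f(0,0),r(v,v)),v).
Decompose f/2: wrap(w) ≐ u,  5 ≐ 5.
Bind u := wrap(w); no other remaining equation mentions u.
Delete trivial equation 5 ≐ 5.
Decompose f/2: w ≐ plus(f(0,0),r(v,v)),  5 ≐ v.
Bind w := plus(f(0,0),r(v,v)); no other remaining equation mentions w. Substituting into the earlier bindings gives z := r(f(5,plus(f(0,0),r(v,v))),plus(plus(f(0,0),r(v,v)),r(5,d))), u := wrap(plus(f(0,0),r(v,v))).
Bind v := 5. Substituting into the earlier bindings gives z := r(f(5,plus(f(0,0),r(5,5))),plus(plus(f(0,0),r(5,5)),r(5,d))), u := wrap(plus(f(0,0),r(5,5))), w := plus(f(0,0),r(5,5)).
MGU = { z := r(f(5,plus(f(0,0),r(5,5))),plus(plus(f(0,0),r(5,5)),r(5,d))), p := r(0,0), x1 := r(5,d), t := 5, u := wrap(plus(f(0,0),r(5,5))), w := plus(f(0,0),r(5,5)), v := 5 }, so x1 := r(5,d).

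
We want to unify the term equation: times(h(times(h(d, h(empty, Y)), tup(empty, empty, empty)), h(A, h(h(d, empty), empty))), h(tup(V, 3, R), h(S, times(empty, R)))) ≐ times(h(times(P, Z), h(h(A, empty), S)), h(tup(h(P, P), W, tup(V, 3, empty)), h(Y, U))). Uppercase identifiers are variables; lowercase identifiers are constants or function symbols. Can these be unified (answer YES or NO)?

NO

Decompose times/2: h(times(h(d, h(empty, Y)), tup(empty, empty, empty)), h(A, h(h(d, empty), empty))) ≐ h(times(P, Z), h(h(A, empty), S)),  h(tup(V, 3, R), h(S, times(empty, R))) ≐ h(tup(h(P, P), W, tup(V, 3, empty)), h(Y, U)).
Decompose h/2: times(h(d, h(empty, Y)), tup(empty, empty, empty)) ≐ times(P, Z),  h(A, h(h(d, empty), empty)) ≐ h(h(A, empty), S).
Decompose times/2: h(d, h(empty, Y)) ≐ P,  tup(empty, empty, empty) ≐ Z.
Bind P := h(d, h(empty, Y)); substituting into the one remaining equation that mentions P gives: h(tup(V, 3, R), h(S, times(empty, R))) ≐ h(tup(h(h(d, h(empty, Y)), h(d, h(empty, Y))), W, tup(V, 3, empty)), h(Y, U)).
Bind Z := tup(empty, empty, empty); no other remaining equation mentions Z.
Decompose h/2: A ≐ h(A, empty),  h(h(d, empty), empty) ≐ S.
Occurs check fails: A occurs in h(A, empty); the equation A ≐ h(A, empty) has no finite solution.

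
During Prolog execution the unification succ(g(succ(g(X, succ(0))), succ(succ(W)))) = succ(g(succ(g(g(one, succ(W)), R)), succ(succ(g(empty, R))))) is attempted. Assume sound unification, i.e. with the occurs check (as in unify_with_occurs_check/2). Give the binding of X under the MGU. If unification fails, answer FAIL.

g(one, succ(g(empty, succ(0))))

Decompose succ/1: g(succ(g(X, succ(0))), succ(succ(W))) = g(succ(g(g(one, succ(W)), R)), succ(succ(g(empty, R)))).
Decompose g/2: succ(g(X, succ(0))) = succ(g(g(one, succ(W)), R)),  succ(succ(W)) = succ(succ(g(empty, R))).
Decompose succ/1: g(X, succ(0)) = g(g(one, succ(W)), R).
Decompose g/2: X = g(one, succ(W)),  succ(0) = R.
Bind X := g(one, succ(W)); no other remaining equation mentions X.
Bind R := succ(0); substituting into the remaining equation gives: succ(succ(W)) = succ(succ(g(empty, succ(0)))).
Decompose succ/1: succ(W) = succ(g(empty, succ(0))).
Decompose succ/1: W = g(empty, succ(0)).
Bind W := g(empty, succ(0)). Substituting into the earlier binding gives X := g(one, succ(g(empty, succ(0)))).
MGU = { X ↦ g(one, succ(g(empty, succ(0)))), R ↦ succ(0), W ↦ g(empty, succ(0)) }, so X ↦ g(one, succ(g(empty, succ(0)))).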